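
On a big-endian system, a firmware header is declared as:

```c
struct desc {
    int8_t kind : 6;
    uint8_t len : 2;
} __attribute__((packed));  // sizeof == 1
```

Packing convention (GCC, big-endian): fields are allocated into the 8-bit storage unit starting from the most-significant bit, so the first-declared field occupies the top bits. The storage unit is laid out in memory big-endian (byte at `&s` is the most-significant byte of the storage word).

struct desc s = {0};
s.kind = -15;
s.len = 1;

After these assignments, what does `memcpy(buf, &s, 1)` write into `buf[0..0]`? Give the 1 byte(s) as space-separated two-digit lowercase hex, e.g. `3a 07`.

[2+:6] kind=-15 & 0x3f = 0x31; word=0xc4
[0+:2] len=1 & 0x3 = 0x1; word=0xc5
word = 0xc5 → big-endian bytes:
  [0]=0xc5

c5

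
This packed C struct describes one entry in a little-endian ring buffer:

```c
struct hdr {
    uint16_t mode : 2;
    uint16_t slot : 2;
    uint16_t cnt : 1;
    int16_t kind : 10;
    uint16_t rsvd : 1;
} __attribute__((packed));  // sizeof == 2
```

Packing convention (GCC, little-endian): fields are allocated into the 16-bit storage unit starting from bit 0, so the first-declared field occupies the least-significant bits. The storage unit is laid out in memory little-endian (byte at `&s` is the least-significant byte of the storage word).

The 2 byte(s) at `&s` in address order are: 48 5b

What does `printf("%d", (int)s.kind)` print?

[0]=0x48 [1]=0x5b (little-endian) → word 0x5b48
mode [0+:2] = (word>>0) & 0x3 = 0
slot [2+:2] = (word>>2) & 0x3 = 2
cnt [4+:1] = (word>>4) & 0x1 = 0
kind [5+:10] = (word>>5) & 0x3ff = 730  ←
rsvd [15+:1] = (word>>15) & 0x1 = 0
kind signed 10b, MSB=1: 730 - 1024 = -294

-294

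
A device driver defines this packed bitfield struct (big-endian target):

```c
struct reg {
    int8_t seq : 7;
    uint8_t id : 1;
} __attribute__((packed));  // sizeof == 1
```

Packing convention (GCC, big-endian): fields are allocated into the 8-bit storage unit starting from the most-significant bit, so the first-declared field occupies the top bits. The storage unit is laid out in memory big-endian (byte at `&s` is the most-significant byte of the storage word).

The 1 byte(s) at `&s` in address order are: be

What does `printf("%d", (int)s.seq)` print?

-33

[0]=0xbe (big-endian) → word 0xbe
seq:7 @ bit 1 → (0xbe>>1)&0x7f = 0x5f  ←
id:1 @ bit 0 → (0xbe>>0)&0x1 = 0x0
seq signed 7b, MSB=1: 95 - 128 = -33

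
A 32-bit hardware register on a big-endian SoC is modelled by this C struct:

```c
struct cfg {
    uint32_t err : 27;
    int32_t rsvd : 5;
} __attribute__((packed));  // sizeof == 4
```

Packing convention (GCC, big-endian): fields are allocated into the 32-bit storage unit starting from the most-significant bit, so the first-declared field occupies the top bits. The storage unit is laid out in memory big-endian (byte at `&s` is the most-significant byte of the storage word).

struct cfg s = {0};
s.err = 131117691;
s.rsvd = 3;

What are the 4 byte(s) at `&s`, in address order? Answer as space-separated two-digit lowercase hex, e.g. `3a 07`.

fa 16 4f 63

err (27b) val=131117691 bits=0x7d0b27b at bit 5: 0xfa164f60
rsvd (5b) val=3 bits=0x3 at bit 0: 0xfa164f63
word = 0xfa164f63 → big-endian bytes:
  [0]=0xfa  [1]=0x16  [2]=0x4f  [3]=0x63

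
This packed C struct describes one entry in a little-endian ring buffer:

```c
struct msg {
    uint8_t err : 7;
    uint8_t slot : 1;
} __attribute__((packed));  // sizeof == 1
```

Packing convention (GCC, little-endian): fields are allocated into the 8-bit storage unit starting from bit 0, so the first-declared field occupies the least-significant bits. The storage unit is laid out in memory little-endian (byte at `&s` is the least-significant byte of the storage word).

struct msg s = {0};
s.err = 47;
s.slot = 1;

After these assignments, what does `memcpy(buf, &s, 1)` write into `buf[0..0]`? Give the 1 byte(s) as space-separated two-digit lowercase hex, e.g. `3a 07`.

af

[0+:7] err=47 & 0x7f = 0x2f; word=0x2f
[7+:1] slot=1 & 0x1 = 0x1; word=0xaf
word = 0xaf → little-endian bytes:
  [0]=0xaf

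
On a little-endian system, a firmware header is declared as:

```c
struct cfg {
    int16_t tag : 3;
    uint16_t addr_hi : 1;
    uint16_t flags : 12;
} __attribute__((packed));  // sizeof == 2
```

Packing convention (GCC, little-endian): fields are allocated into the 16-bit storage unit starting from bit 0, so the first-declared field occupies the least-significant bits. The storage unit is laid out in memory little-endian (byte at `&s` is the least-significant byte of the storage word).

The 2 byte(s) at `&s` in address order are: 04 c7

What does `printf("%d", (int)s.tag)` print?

-4

[0]=0x04 [1]=0xc7 (little-endian) → word 0xc704
tag [0+:3] = (word>>0) & 0x7 = 4  ←
addr_hi [3+:1] = (word>>3) & 0x1 = 0
flags [4+:12] = (word>>4) & 0xfff = 3184
tag signed 3b, MSB=1: 4 - 8 = -4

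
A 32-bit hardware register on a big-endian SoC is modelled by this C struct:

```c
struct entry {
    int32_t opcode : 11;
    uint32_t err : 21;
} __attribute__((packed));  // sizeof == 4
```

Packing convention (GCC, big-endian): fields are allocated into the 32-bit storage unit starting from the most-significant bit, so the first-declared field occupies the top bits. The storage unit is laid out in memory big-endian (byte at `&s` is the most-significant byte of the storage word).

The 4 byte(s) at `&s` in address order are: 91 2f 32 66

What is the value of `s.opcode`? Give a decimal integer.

-887

[0]=0x91 [1]=0x2f [2]=0x32 [3]=0x66 (big-endian) → word 0x912f3266
opcode [21+:11] = (word>>21) & 0x7ff = 1161  ←
err [0+:21] = (word>>0) & 0x1fffff = 995942
opcode signed 11b, MSB=1: 1161 - 2048 = -887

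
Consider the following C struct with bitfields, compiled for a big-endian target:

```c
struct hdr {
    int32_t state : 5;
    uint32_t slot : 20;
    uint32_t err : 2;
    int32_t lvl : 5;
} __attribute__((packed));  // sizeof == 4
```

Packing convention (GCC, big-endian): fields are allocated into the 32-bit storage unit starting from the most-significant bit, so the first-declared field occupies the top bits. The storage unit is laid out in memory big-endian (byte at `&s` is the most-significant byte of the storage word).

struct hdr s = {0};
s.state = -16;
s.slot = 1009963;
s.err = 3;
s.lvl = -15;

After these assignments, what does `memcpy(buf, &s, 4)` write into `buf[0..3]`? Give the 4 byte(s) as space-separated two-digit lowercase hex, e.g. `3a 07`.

[27+:5] state=-16 & 0x1f = 0x10; word=0x80000000
[7+:20] slot=1009963 & 0xfffff = 0xf692b; word=0x87b49580
[5+:2] err=3 & 0x3 = 0x3; word=0x87b495e0
[0+:5] lvl=-15 & 0x1f = 0x11; word=0x87b495f1
word = 0x87b495f1 → big-endian bytes:
  [0]=0x87  [1]=0xb4  [2]=0x95  [3]=0xf1

87 b4 95 f1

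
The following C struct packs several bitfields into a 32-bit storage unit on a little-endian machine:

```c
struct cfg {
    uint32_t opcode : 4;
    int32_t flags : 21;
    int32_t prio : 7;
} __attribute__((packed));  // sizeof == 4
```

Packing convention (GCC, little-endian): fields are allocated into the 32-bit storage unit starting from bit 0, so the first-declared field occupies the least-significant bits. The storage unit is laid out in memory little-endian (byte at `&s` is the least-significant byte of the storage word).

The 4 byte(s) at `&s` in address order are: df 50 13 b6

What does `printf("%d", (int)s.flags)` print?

79117

[0]=0xdf [1]=0x50 [2]=0x13 [3]=0xb6 (little-endian) → word 0xb61350df
opcode [0+:4] = (word>>0) & 0xf = 15
flags [4+:21] = (word>>4) & 0x1fffff = 79117  ←
prio [25+:7] = (word>>25) & 0x7f = 91
flags signed 21b, MSB=0: value = 79117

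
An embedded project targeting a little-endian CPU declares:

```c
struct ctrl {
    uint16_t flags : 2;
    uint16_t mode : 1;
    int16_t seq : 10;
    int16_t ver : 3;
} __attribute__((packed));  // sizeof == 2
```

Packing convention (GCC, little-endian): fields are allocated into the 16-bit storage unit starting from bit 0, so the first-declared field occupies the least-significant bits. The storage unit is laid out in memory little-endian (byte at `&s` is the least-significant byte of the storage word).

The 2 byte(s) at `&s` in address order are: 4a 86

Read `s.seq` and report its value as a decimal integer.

[0]=0x4a [1]=0x86 (little-endian) → word 0x864a
flags [0+:2] = (word>>0) & 0x3 = 2
mode [2+:1] = (word>>2) & 0x1 = 0
seq [3+:10] = (word>>3) & 0x3ff = 201  ←
ver [13+:3] = (word>>13) & 0x7 = 4
seq signed 10b, MSB=0: value = 201

201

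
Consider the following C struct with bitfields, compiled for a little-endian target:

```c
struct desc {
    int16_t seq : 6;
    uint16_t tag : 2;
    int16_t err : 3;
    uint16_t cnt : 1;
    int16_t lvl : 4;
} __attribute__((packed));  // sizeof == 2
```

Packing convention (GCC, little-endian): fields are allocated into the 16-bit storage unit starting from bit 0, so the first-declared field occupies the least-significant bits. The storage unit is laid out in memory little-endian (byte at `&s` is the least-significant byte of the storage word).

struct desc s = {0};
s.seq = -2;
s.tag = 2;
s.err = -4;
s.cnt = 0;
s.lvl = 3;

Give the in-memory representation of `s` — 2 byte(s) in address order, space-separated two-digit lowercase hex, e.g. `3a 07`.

be 34

seq (6b) val=-2 bits=0x3e at bit 0: 0x003e
tag (2b) val=2 bits=0x2 at bit 6: 0x00be
err (3b) val=-4 bits=0x4 at bit 8: 0x04be
cnt (1b) val=0 bits=0x0 at bit 11: 0x04be
lvl (4b) val=3 bits=0x3 at bit 12: 0x34be
word = 0x34be → little-endian bytes:
  [0]=0xbe  [1]=0x34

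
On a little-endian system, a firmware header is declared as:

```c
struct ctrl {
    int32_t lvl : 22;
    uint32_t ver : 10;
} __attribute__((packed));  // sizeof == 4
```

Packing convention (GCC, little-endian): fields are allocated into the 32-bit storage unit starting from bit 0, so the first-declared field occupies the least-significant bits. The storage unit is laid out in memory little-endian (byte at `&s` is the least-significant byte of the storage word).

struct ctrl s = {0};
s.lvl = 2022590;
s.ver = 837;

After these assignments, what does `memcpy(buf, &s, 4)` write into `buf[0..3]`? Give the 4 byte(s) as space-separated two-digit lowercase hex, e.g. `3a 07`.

lvl (22b) val=2022590 bits=0x1edcbe at bit 0: 0x001edcbe
ver (10b) val=837 bits=0x345 at bit 22: 0xd15edcbe
word = 0xd15edcbe → little-endian bytes:
  [0]=0xbe  [1]=0xdc  [2]=0x5e  [3]=0xd1

be dc 5e d1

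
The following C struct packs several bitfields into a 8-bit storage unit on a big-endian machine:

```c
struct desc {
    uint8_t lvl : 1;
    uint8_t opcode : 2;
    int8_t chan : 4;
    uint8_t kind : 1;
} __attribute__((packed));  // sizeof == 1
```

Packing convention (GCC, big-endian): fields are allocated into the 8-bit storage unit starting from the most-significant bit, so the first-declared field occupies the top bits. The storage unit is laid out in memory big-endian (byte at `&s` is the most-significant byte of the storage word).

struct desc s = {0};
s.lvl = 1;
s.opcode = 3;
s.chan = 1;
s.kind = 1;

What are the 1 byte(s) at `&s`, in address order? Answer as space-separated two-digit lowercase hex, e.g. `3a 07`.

e3

[7+:1] lvl=1 & 0x1 = 0x1; word=0x80
[5+:2] opcode=3 & 0x3 = 0x3; word=0xe0
[1+:4] chan=1 & 0xf = 0x1; word=0xe2
[0+:1] kind=1 & 0x1 = 0x1; word=0xe3
word = 0xe3 → big-endian bytes:
  [0]=0xe3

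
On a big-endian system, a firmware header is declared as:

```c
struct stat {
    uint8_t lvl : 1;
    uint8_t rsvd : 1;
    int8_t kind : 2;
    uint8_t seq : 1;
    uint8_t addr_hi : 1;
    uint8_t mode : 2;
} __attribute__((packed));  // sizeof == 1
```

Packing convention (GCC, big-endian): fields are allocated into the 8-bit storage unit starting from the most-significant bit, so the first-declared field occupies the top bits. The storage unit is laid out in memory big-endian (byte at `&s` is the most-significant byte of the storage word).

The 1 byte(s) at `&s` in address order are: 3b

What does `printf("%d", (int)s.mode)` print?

3

[0]=0x3b (big-endian) → word 0x3b
lvl [7+:1] = (word>>7) & 0x1 = 0
rsvd [6+:1] = (word>>6) & 0x1 = 0
kind [4+:2] = (word>>4) & 0x3 = 3
seq [3+:1] = (word>>3) & 0x1 = 1
addr_hi [2+:1] = (word>>2) & 0x1 = 0
mode [0+:2] = (word>>0) & 0x3 = 3  ←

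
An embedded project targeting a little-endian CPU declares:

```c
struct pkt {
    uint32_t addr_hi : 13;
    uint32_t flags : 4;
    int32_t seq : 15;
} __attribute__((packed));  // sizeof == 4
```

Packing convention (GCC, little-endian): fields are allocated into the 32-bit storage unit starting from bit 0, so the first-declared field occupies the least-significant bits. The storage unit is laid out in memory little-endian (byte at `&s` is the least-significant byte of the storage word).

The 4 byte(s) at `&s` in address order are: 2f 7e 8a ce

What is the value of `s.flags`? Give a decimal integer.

[0]=0x2f [1]=0x7e [2]=0x8a [3]=0xce (little-endian) → word 0xce8a7e2f
addr_hi [0+:13] = (word>>0) & 0x1fff = 7727
flags [13+:4] = (word>>13) & 0xf = 3  ←
seq [17+:15] = (word>>17) & 0x7fff = 26437

3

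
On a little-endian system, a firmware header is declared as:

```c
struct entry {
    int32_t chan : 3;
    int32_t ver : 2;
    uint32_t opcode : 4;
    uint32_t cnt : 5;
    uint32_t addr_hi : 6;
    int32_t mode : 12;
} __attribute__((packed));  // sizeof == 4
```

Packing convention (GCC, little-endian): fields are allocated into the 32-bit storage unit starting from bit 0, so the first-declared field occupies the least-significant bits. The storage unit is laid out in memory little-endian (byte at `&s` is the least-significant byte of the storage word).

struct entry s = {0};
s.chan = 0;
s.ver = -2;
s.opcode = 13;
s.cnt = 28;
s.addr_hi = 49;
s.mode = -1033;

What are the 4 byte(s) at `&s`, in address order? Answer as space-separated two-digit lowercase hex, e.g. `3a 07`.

b0 79 7c bf

chan (3b) val=0 bits=0x0 at bit 0: 0x00000000
ver (2b) val=-2 bits=0x2 at bit 3: 0x00000010
opcode (4b) val=13 bits=0xd at bit 5: 0x000001b0
cnt (5b) val=28 bits=0x1c at bit 9: 0x000039b0
addr_hi (6b) val=49 bits=0x31 at bit 14: 0x000c79b0
mode (12b) val=-1033 bits=0xbf7 at bit 20: 0xbf7c79b0
word = 0xbf7c79b0 → little-endian bytes:
  [0]=0xb0  [1]=0x79  [2]=0x7c  [3]=0xbf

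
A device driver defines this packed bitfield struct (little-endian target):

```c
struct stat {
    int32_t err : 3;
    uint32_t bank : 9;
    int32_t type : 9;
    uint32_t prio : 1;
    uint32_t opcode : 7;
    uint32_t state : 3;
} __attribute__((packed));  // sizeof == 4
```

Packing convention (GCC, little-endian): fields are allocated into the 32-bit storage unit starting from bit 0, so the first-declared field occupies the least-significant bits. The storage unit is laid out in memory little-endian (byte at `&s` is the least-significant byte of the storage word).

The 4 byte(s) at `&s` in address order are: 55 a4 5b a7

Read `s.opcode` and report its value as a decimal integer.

[0]=0x55 [1]=0xa4 [2]=0x5b [3]=0xa7 (little-endian) → word 0xa75ba455
err [0+:3] = (word>>0) & 0x7 = 5
bank [3+:9] = (word>>3) & 0x1ff = 138
type [12+:9] = (word>>12) & 0x1ff = 442
prio [21+:1] = (word>>21) & 0x1 = 0
opcode [22+:7] = (word>>22) & 0x7f = 29  ←
state [29+:3] = (word>>29) & 0x7 = 5

29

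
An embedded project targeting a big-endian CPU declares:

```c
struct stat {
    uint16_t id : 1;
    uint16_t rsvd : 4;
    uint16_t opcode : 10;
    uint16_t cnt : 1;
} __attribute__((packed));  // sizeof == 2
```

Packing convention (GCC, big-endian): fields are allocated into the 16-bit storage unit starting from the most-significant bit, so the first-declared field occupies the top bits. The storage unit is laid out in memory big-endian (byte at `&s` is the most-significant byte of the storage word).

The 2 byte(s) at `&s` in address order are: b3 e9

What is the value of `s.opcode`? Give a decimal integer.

[0]=0xb3 [1]=0xe9 (big-endian) → word 0xb3e9
id [15+:1] = (word>>15) & 0x1 = 1
rsvd [11+:4] = (word>>11) & 0xf = 6
opcode [1+:10] = (word>>1) & 0x3ff = 500  ←
cnt [0+:1] = (word>>0) & 0x1 = 1

500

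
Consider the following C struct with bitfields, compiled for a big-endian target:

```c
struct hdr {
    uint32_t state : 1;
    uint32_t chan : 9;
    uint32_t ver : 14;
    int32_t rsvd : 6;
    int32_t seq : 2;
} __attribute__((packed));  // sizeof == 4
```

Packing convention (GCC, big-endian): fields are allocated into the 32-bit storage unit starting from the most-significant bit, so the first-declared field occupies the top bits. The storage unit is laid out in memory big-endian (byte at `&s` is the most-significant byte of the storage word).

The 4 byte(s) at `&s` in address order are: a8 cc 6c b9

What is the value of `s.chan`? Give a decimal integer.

[0]=0xa8 [1]=0xcc [2]=0x6c [3]=0xb9 (big-endian) → word 0xa8cc6cb9
state:1 @ bit 31 → (0xa8cc6cb9>>31)&0x1 = 0x1
chan:9 @ bit 22 → (0xa8cc6cb9>>22)&0x1ff = 0xa3  ←
ver:14 @ bit 8 → (0xa8cc6cb9>>8)&0x3fff = 0xc6c
rsvd:6 @ bit 2 → (0xa8cc6cb9>>2)&0x3f = 0x2e
seq:2 @ bit 0 → (0xa8cc6cb9>>0)&0x3 = 0x1

163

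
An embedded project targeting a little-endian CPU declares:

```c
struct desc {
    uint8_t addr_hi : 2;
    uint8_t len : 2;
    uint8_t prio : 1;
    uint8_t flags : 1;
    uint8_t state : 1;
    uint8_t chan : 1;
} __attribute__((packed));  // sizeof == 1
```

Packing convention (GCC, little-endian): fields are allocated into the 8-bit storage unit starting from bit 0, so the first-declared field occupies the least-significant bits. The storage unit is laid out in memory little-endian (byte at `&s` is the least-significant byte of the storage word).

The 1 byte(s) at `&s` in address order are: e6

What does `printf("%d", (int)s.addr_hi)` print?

[0]=0xe6 (little-endian) → word 0xe6
addr_hi:2 @ bit 0 → (0xe6>>0)&0x3 = 0x2  ←
len:2 @ bit 2 → (0xe6>>2)&0x3 = 0x1
prio:1 @ bit 4 → (0xe6>>4)&0x1 = 0x0
flags:1 @ bit 5 → (0xe6>>5)&0x1 = 0x1
state:1 @ bit 6 → (0xe6>>6)&0x1 = 0x1
chan:1 @ bit 7 → (0xe6>>7)&0x1 = 0x1

2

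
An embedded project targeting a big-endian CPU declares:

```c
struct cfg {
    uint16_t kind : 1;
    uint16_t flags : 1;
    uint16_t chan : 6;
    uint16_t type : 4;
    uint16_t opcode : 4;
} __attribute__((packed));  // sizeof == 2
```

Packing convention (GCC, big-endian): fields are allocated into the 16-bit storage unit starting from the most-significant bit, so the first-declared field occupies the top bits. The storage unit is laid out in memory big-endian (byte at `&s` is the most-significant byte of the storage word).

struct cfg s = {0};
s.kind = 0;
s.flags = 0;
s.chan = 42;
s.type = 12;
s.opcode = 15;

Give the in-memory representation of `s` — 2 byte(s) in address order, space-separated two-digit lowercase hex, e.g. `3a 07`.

[15+:1] kind=0 & 0x1 = 0x0; word=0x0000
[14+:1] flags=0 & 0x1 = 0x0; word=0x0000
[8+:6] chan=42 & 0x3f = 0x2a; word=0x2a00
[4+:4] type=12 & 0xf = 0xc; word=0x2ac0
[0+:4] opcode=15 & 0xf = 0xf; word=0x2acf
word = 0x2acf → big-endian bytes:
  [0]=0x2a  [1]=0xcf

2a cf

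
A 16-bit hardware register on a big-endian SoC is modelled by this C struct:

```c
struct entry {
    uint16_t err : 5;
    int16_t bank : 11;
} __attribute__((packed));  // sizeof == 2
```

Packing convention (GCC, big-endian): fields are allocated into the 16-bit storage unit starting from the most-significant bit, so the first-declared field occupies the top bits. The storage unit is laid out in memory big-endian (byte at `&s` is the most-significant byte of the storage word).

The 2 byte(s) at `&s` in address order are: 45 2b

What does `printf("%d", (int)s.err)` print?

8

[0]=0x45 [1]=0x2b (big-endian) → word 0x452b
err [11+:5] = (word>>11) & 0x1f = 8  ←
bank [0+:11] = (word>>0) & 0x7ff = 1323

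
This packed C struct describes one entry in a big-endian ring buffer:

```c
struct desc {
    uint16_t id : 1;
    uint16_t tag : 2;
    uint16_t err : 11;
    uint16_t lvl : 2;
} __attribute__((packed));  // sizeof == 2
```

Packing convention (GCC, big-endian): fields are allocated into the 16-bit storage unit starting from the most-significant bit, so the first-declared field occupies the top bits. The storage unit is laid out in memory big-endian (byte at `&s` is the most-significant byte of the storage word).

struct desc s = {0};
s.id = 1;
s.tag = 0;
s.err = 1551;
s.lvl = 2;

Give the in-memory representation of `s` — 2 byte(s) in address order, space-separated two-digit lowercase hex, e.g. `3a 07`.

98 3e

id (1b) val=1 bits=0x1 at bit 15: 0x8000
tag (2b) val=0 bits=0x0 at bit 13: 0x8000
err (11b) val=1551 bits=0x60f at bit 2: 0x983c
lvl (2b) val=2 bits=0x2 at bit 0: 0x983e
word = 0x983e → big-endian bytes:
  [0]=0x98  [1]=0x3e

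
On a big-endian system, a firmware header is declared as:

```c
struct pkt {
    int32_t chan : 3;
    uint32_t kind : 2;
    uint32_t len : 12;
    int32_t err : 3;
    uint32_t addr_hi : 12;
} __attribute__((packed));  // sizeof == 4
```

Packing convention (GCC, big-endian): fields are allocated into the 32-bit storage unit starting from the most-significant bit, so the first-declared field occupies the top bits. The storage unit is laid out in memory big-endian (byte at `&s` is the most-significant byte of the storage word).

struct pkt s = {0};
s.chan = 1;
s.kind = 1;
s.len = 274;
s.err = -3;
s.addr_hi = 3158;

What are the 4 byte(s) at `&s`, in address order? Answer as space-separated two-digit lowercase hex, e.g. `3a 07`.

28 89 5c 56

chan:3 = 1 → 0x1 << 29 → word 0x20000000
kind:2 = 1 → 0x1 << 27 → word 0x28000000
len:12 = 274 → 0x112 << 15 → word 0x28890000
err:3 = -3 → 0x5 << 12 → word 0x28895000
addr_hi:12 = 3158 → 0xc56 << 0 → word 0x28895c56
word = 0x28895c56 → big-endian bytes:
  [0]=0x28  [1]=0x89  [2]=0x5c  [3]=0x56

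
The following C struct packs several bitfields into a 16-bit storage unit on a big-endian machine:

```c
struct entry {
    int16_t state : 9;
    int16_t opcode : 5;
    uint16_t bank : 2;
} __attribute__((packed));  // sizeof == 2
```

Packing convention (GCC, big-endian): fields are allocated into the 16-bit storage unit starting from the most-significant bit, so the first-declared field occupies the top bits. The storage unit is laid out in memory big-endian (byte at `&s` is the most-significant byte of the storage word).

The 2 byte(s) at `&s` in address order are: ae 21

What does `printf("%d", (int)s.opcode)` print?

[0]=0xae [1]=0x21 (big-endian) → word 0xae21
state [7+:9] = (word>>7) & 0x1ff = 348
opcode [2+:5] = (word>>2) & 0x1f = 8  ←
bank [0+:2] = (word>>0) & 0x3 = 1
opcode signed 5b, MSB=0: value = 8

8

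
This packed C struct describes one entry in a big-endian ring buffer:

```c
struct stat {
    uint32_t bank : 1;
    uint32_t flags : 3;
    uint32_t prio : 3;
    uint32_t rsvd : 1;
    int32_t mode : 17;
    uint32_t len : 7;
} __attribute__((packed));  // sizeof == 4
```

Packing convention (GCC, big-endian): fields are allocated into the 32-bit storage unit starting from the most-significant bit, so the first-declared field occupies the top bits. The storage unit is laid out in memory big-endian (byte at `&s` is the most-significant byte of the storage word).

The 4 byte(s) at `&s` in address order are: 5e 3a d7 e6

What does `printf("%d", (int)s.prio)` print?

[0]=0x5e [1]=0x3a [2]=0xd7 [3]=0xe6 (big-endian) → word 0x5e3ad7e6
bank [31+:1] = (word>>31) & 0x1 = 0
flags [28+:3] = (word>>28) & 0x7 = 5
prio [25+:3] = (word>>25) & 0x7 = 7  ←
rsvd [24+:1] = (word>>24) & 0x1 = 0
mode [7+:17] = (word>>7) & 0x1ffff = 30127
len [0+:7] = (word>>0) & 0x7f = 102

7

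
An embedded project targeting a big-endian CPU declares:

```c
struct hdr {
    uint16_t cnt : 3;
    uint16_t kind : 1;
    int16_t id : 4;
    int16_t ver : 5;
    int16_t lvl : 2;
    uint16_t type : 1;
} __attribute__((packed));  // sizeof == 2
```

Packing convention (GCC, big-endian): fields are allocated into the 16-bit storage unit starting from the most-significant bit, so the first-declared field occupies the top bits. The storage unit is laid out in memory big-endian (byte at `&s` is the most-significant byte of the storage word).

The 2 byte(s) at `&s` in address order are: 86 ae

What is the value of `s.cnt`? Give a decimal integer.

4

[0]=0x86 [1]=0xae (big-endian) → word 0x86ae
cnt:3 @ bit 13 → (0x86ae>>13)&0x7 = 0x4  ←
kind:1 @ bit 12 → (0x86ae>>12)&0x1 = 0x0
id:4 @ bit 8 → (0x86ae>>8)&0xf = 0x6
ver:5 @ bit 3 → (0x86ae>>3)&0x1f = 0x15
lvl:2 @ bit 1 → (0x86ae>>1)&0x3 = 0x3
type:1 @ bit 0 → (0x86ae>>0)&0x1 = 0x0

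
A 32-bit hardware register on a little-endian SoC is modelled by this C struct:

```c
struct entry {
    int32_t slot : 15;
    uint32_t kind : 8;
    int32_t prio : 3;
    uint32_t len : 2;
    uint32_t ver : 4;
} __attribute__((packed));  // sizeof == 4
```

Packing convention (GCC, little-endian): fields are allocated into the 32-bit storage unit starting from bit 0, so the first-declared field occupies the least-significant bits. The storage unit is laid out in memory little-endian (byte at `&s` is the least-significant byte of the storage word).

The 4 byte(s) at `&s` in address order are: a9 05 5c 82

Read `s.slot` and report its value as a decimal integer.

1449

[0]=0xa9 [1]=0x05 [2]=0x5c [3]=0x82 (little-endian) → word 0x825c05a9
slot [0+:15] = (word>>0) & 0x7fff = 1449  ←
kind [15+:8] = (word>>15) & 0xff = 184
prio [23+:3] = (word>>23) & 0x7 = 4
len [26+:2] = (word>>26) & 0x3 = 0
ver [28+:4] = (word>>28) & 0xf = 8
slot signed 15b, MSB=0: value = 1449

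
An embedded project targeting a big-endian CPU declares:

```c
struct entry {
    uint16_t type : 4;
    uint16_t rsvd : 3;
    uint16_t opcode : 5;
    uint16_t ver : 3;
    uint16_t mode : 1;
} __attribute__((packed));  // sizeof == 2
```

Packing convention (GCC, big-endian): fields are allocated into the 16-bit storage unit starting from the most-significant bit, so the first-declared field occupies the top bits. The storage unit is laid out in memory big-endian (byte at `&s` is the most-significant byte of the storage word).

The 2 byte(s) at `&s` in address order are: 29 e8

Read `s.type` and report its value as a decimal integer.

[0]=0x29 [1]=0xe8 (big-endian) → word 0x29e8
type:4 @ bit 12 → (0x29e8>>12)&0xf = 0x2  ←
rsvd:3 @ bit 9 → (0x29e8>>9)&0x7 = 0x4
opcode:5 @ bit 4 → (0x29e8>>4)&0x1f = 0x1e
ver:3 @ bit 1 → (0x29e8>>1)&0x7 = 0x4
mode:1 @ bit 0 → (0x29e8>>0)&0x1 = 0x0

2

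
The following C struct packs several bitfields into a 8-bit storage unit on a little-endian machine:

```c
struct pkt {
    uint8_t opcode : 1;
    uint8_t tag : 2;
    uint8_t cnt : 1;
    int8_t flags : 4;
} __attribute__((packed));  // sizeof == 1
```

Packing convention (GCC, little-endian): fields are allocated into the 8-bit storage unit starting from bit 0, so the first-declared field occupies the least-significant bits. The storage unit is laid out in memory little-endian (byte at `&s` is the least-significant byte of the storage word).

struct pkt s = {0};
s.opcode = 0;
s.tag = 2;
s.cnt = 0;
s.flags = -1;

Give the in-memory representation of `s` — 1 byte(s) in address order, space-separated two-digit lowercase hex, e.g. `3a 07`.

opcode (1b) val=0 bits=0x0 at bit 0: 0x00
tag (2b) val=2 bits=0x2 at bit 1: 0x04
cnt (1b) val=0 bits=0x0 at bit 3: 0x04
flags (4b) val=-1 bits=0xf at bit 4: 0xf4
word = 0xf4 → little-endian bytes:
  [0]=0xf4

f4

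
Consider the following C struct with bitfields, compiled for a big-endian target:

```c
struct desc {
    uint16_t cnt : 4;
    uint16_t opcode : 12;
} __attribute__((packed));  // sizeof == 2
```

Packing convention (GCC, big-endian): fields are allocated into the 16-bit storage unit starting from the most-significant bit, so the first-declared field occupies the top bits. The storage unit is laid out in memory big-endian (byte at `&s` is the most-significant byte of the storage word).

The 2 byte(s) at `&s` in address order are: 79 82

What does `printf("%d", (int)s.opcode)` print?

[0]=0x79 [1]=0x82 (big-endian) → word 0x7982
cnt [12+:4] = (word>>12) & 0xf = 7
opcode [0+:12] = (word>>0) & 0xfff = 2434  ←

2434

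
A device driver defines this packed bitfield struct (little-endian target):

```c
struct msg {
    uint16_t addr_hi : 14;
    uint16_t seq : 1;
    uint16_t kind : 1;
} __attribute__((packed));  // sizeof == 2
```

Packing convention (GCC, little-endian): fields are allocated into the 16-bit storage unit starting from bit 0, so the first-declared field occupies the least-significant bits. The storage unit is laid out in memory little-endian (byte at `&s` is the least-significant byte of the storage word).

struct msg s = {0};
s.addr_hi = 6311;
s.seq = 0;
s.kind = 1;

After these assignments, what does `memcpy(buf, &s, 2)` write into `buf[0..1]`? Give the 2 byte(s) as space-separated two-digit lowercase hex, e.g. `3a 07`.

addr_hi (14b) val=6311 bits=0x18a7 at bit 0: 0x18a7
seq (1b) val=0 bits=0x0 at bit 14: 0x18a7
kind (1b) val=1 bits=0x1 at bit 15: 0x98a7
word = 0x98a7 → little-endian bytes:
  [0]=0xa7  [1]=0x98

a7 98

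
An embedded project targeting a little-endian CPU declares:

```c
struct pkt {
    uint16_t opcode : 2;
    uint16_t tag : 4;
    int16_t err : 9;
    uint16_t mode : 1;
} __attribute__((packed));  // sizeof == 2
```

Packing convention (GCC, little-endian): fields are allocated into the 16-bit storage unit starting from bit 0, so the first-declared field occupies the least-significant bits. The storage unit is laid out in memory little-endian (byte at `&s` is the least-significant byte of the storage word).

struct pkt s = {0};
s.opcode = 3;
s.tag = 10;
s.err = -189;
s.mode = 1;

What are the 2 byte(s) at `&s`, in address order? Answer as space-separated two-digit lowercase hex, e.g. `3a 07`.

eb d0

opcode:2 = 3 → 0x3 << 0 → word 0x0003
tag:4 = 10 → 0xa << 2 → word 0x002b
err:9 = -189 → 0x143 << 6 → word 0x50eb
mode:1 = 1 → 0x1 << 15 → word 0xd0eb
word = 0xd0eb → little-endian bytes:
  [0]=0xeb  [1]=0xd0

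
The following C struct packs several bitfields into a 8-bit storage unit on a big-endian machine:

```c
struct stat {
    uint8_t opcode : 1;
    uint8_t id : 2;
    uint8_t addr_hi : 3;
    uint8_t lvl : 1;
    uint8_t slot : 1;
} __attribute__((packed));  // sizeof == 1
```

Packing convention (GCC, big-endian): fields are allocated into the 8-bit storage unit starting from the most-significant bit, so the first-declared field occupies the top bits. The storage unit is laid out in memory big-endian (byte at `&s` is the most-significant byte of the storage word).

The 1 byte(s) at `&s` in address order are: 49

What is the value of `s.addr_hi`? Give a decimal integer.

2

[0]=0x49 (big-endian) → word 0x49
opcode:1 @ bit 7 → (0x49>>7)&0x1 = 0x0
id:2 @ bit 5 → (0x49>>5)&0x3 = 0x2
addr_hi:3 @ bit 2 → (0x49>>2)&0x7 = 0x2  ←
lvl:1 @ bit 1 → (0x49>>1)&0x1 = 0x0
slot:1 @ bit 0 → (0x49>>0)&0x1 = 0x1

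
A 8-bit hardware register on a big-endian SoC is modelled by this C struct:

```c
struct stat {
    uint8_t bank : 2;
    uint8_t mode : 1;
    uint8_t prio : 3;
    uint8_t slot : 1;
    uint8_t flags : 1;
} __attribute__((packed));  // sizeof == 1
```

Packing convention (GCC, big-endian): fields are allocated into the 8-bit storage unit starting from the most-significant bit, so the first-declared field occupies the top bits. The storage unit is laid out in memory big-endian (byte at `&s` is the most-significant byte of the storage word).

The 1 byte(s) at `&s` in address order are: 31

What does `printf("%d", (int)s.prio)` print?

4

[0]=0x31 (big-endian) → word 0x31
bank:2 @ bit 6 → (0x31>>6)&0x3 = 0x0
mode:1 @ bit 5 → (0x31>>5)&0x1 = 0x1
prio:3 @ bit 2 → (0x31>>2)&0x7 = 0x4  ←
slot:1 @ bit 1 → (0x31>>1)&0x1 = 0x0
flags:1 @ bit 0 → (0x31>>0)&0x1 = 0x1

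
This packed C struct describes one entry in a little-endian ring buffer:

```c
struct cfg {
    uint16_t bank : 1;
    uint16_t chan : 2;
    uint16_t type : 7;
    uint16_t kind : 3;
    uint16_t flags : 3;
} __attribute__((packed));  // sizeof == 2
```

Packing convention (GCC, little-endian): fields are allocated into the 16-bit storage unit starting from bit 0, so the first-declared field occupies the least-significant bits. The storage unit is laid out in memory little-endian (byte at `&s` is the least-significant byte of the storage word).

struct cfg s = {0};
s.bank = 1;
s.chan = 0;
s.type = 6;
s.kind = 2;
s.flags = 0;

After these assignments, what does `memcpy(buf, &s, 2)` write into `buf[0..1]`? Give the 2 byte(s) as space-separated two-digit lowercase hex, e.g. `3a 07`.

31 08

[0+:1] bank=1 & 0x1 = 0x1; word=0x0001
[1+:2] chan=0 & 0x3 = 0x0; word=0x0001
[3+:7] type=6 & 0x7f = 0x6; word=0x0031
[10+:3] kind=2 & 0x7 = 0x2; word=0x0831
[13+:3] flags=0 & 0x7 = 0x0; word=0x0831
word = 0x0831 → little-endian bytes:
  [0]=0x31  [1]=0x08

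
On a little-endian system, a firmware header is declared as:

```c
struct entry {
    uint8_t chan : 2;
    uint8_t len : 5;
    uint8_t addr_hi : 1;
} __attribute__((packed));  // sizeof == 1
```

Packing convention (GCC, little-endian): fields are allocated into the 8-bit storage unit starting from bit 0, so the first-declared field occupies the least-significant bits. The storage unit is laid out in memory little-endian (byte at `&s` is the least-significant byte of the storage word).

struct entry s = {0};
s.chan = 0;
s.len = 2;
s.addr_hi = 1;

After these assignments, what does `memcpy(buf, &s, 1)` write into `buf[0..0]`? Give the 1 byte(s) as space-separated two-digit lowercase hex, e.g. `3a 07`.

chan:2 = 0 → 0x0 << 0 → word 0x00
len:5 = 2 → 0x2 << 2 → word 0x08
addr_hi:1 = 1 → 0x1 << 7 → word 0x88
word = 0x88 → little-endian bytes:
  [0]=0x88

88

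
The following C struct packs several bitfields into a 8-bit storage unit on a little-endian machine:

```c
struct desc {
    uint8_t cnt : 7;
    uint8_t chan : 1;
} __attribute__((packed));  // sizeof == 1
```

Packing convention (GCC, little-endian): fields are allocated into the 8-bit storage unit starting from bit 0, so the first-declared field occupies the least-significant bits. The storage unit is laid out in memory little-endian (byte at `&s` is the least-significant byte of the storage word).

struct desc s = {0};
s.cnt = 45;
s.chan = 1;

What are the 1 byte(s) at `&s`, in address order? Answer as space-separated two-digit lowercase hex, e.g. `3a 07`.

ad

[0+:7] cnt=45 & 0x7f = 0x2d; word=0x2d
[7+:1] chan=1 & 0x1 = 0x1; word=0xad
word = 0xad → little-endian bytes:
  [0]=0xad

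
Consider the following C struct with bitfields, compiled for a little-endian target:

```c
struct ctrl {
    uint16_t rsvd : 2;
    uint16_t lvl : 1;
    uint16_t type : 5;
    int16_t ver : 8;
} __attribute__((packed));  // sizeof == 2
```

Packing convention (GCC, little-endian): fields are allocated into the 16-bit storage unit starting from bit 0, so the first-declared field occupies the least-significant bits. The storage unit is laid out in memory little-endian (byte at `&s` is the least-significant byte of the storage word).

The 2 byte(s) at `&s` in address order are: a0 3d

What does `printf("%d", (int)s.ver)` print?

[0]=0xa0 [1]=0x3d (little-endian) → word 0x3da0
rsvd:2 @ bit 0 → (0x3da0>>0)&0x3 = 0x0
lvl:1 @ bit 2 → (0x3da0>>2)&0x1 = 0x0
type:5 @ bit 3 → (0x3da0>>3)&0x1f = 0x14
ver:8 @ bit 8 → (0x3da0>>8)&0xff = 0x3d  ←
ver signed 8b, MSB=0: value = 61

61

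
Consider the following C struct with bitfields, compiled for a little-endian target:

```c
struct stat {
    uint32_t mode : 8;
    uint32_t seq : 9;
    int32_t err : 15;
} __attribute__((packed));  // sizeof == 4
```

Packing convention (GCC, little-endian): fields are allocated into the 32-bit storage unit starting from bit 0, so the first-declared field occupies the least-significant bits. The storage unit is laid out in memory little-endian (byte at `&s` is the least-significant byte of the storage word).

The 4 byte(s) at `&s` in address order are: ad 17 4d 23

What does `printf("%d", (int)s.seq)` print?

[0]=0xad [1]=0x17 [2]=0x4d [3]=0x23 (little-endian) → word 0x234d17ad
mode:8 @ bit 0 → (0x234d17ad>>0)&0xff = 0xad
seq:9 @ bit 8 → (0x234d17ad>>8)&0x1ff = 0x117  ←
err:15 @ bit 17 → (0x234d17ad>>17)&0x7fff = 0x11a6

279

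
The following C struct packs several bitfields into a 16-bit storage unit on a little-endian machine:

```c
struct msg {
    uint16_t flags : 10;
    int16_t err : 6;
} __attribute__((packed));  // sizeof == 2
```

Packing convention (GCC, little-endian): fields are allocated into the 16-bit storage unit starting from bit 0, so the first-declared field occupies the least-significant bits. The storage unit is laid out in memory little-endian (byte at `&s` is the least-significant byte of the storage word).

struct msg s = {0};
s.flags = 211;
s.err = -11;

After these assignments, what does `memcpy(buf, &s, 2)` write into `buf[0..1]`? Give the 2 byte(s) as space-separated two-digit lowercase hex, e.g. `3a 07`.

flags (10b) val=211 bits=0xd3 at bit 0: 0x00d3
err (6b) val=-11 bits=0x35 at bit 10: 0xd4d3
word = 0xd4d3 → little-endian bytes:
  [0]=0xd3  [1]=0xd4

d3 d4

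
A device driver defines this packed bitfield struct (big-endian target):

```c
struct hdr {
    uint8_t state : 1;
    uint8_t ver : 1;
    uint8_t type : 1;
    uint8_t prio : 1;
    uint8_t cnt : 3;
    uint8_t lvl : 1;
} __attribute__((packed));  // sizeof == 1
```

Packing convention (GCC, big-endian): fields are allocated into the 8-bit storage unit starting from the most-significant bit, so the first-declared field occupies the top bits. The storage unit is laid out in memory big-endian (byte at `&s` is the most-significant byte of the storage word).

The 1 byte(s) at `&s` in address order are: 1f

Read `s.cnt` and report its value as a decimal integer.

7

[0]=0x1f (big-endian) → word 0x1f
state:1 @ bit 7 → (0x1f>>7)&0x1 = 0x0
ver:1 @ bit 6 → (0x1f>>6)&0x1 = 0x0
type:1 @ bit 5 → (0x1f>>5)&0x1 = 0x0
prio:1 @ bit 4 → (0x1f>>4)&0x1 = 0x1
cnt:3 @ bit 1 → (0x1f>>1)&0x7 = 0x7  ←
lvl:1 @ bit 0 → (0x1f>>0)&0x1 = 0x1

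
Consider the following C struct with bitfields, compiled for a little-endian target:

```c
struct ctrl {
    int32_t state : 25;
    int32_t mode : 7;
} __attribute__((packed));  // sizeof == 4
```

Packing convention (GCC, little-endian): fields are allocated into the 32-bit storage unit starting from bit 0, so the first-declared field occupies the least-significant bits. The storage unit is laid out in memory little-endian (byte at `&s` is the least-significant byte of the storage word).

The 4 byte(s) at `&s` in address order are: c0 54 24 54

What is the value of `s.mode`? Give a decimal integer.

[0]=0xc0 [1]=0x54 [2]=0x24 [3]=0x54 (little-endian) → word 0x542454c0
state [0+:25] = (word>>0) & 0x1ffffff = 2380992
mode [25+:7] = (word>>25) & 0x7f = 42  ←
mode signed 7b, MSB=0: value = 42

42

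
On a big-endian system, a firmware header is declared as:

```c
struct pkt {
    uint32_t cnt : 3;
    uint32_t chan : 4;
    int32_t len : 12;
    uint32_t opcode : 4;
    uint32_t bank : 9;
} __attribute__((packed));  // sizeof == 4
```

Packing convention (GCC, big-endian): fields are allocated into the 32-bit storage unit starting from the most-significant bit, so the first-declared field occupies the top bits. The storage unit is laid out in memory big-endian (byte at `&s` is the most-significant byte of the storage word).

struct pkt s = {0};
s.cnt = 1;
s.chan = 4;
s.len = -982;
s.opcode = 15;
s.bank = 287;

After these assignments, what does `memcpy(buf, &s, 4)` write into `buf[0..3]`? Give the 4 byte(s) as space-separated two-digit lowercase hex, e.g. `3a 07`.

29 85 5f 1f

cnt (3b) val=1 bits=0x1 at bit 29: 0x20000000
chan (4b) val=4 bits=0x4 at bit 25: 0x28000000
len (12b) val=-982 bits=0xc2a at bit 13: 0x29854000
opcode (4b) val=15 bits=0xf at bit 9: 0x29855e00
bank (9b) val=287 bits=0x11f at bit 0: 0x29855f1f
word = 0x29855f1f → big-endian bytes:
  [0]=0x29  [1]=0x85  [2]=0x5f  [3]=0x1f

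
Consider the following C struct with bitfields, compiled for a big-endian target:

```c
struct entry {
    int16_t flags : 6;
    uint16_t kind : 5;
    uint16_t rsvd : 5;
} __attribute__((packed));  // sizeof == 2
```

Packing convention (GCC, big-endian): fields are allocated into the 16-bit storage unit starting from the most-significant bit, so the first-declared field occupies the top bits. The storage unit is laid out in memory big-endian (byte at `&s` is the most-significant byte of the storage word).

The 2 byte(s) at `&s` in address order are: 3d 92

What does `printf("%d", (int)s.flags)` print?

[0]=0x3d [1]=0x92 (big-endian) → word 0x3d92
flags:6 @ bit 10 → (0x3d92>>10)&0x3f = 0xf  ←
kind:5 @ bit 5 → (0x3d92>>5)&0x1f = 0xc
rsvd:5 @ bit 0 → (0x3d92>>0)&0x1f = 0x12
flags signed 6b, MSB=0: value = 15

15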